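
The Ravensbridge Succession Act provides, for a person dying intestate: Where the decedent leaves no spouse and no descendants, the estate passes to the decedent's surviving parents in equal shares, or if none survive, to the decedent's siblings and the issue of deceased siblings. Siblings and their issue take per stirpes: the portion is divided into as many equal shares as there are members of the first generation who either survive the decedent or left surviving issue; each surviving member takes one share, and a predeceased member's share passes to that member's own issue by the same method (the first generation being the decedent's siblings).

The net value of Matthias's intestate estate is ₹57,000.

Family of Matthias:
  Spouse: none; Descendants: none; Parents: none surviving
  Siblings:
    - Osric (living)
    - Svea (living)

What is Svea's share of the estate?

Svea receives ₹28,500.

The entire ₹57,000 passes to the siblings and their issue.
That amount (₹57,000) is divided into 2 shares of ₹28,500: Osric and Svea each take ₹28,500.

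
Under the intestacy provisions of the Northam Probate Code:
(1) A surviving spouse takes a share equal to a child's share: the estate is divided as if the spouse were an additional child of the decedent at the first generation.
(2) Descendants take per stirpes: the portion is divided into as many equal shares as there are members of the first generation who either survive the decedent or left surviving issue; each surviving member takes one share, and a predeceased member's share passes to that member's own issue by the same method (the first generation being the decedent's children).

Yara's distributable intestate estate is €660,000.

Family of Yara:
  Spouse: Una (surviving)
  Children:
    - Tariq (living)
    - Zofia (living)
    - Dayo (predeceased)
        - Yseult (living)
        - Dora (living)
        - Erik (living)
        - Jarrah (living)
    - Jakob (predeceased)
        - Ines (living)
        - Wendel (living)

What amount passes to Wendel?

The spouse counts as an additional share at the children's level, so there are 5 primary shares of €132,000. Una takes one such share (€132,000).
The children's combined portion (€528,000) is divided into 4 shares of €132,000: Tariq and Zofia each take €132,000; Dayo's €132,000 share passes to Dayo's issue; Jakob's €132,000 share passes to Jakob's issue.
Dayo's share (€132,000) is divided into 4 shares of €33,000: Yseult, Dora, Erik, and Jarrah each take €33,000.
Jakob's share (€132,000) is divided into 2 shares of €66,000: Ines and Wendel each take €66,000.

Wendel receives €66,000.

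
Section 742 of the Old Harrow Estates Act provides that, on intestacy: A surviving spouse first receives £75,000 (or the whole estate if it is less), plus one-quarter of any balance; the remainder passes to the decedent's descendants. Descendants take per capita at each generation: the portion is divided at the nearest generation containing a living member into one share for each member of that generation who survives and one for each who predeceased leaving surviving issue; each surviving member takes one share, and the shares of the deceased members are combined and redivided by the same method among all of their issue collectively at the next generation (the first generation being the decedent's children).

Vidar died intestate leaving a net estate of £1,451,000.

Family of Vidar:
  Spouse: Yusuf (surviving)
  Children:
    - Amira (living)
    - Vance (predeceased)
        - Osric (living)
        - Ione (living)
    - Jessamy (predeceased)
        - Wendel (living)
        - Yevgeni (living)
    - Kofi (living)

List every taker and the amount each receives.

Yusuf first takes £75,000, leaving a balance of £1,376,000. Yusuf then takes one-quarter of the balance (£344,000), for a total of £419,000. The remaining £1,032,000 passes to the descendants.
The descendants' portion (£1,032,000) is divided at the children's generation into 4 shares of £258,000. Amira and Kofi each take £258,000. The 2 shares of the deceased (Vance and Jessamy) are combined into a pool of £516,000.
That pool (£516,000) is divided at the grandchildren's generation equally among Osric, Ione, Wendel, and Yevgeni: £129,000 each.

Yusuf: £419,000; Amira: £258,000; Osric: £129,000; Ione: £129,000; Wendel: £129,000; Yevgeni: £129,000; Kofi: £258,000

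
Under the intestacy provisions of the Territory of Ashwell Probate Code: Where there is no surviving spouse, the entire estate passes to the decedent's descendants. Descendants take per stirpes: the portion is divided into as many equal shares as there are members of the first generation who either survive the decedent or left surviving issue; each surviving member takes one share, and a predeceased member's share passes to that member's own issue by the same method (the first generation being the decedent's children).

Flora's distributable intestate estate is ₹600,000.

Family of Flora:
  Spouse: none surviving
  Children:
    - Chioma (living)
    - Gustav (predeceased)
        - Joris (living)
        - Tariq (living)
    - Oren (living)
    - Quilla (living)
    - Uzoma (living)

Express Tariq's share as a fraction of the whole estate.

Tariq receives 1/10 of the estate.

The entire ₹600,000 passes to the descendants.
That amount (₹600,000) is divided into 5 shares of ₹120,000: Chioma, Oren, Quilla, and Uzoma each take ₹120,000; Gustav's ₹120,000 share passes to Gustav's issue.
Gustav's share (₹120,000) is divided into 2 shares of ₹60,000: Joris and Tariq each take ₹60,000.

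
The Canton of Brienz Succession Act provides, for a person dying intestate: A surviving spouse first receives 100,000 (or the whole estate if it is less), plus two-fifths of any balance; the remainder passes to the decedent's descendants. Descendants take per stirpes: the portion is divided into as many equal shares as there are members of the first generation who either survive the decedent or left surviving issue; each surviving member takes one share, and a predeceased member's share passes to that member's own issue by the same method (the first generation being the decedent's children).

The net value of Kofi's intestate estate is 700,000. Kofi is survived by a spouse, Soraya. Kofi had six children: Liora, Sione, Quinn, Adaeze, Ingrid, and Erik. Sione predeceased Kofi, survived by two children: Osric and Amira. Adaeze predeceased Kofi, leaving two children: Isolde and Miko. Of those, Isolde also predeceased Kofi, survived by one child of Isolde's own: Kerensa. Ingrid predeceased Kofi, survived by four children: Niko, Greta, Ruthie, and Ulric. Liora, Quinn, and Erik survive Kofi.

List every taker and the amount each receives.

Soraya: 340,000; Liora: 60,000; Osric: 30,000; Amira: 30,000; Quinn: 60,000; Kerensa: 30,000; Miko: 30,000; Niko: 15,000; Greta: 15,000; Ruthie: 15,000; Ulric: 15,000; Erik: 60,000

Soraya first takes 100,000, leaving a balance of 600,000. Soraya then takes two-fifths of the balance (240,000), for a total of 340,000. The remaining 360,000 passes to the descendants.
The descendants' portion (360,000) is divided into 6 shares of 60,000: Liora, Quinn, and Erik each take 60,000; Sione's 60,000 share passes to Sione's issue; Adaeze's 60,000 share passes to Adaeze's issue; Ingrid's 60,000 share passes to Ingrid's issue.
Sione's share (60,000) is divided into 2 shares of 30,000: Osric and Amira each take 30,000.
Adaeze's share (60,000) is divided into 2 shares of 30,000: Miko takes 30,000; Isolde's 30,000 share passes to Isolde's issue.
Isolde's share (30,000) passes entirely to Kerensa.
Ingrid's share (60,000) is divided into 4 shares of 15,000: Niko, Greta, Ruthie, and Ulric each take 15,000.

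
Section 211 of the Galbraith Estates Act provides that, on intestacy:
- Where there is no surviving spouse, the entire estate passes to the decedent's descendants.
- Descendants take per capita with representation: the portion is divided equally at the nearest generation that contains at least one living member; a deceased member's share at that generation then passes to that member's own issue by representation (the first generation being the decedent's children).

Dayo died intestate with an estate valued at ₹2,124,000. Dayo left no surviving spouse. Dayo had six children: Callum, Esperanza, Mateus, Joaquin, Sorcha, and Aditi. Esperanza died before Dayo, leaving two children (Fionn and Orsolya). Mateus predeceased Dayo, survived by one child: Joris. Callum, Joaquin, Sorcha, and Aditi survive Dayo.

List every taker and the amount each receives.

The entire ₹2,124,000 passes to the descendants.
That amount (₹2,124,000) is divided into 6 shares of ₹354,000: Callum, Joaquin, Sorcha, and Aditi each take ₹354,000; Esperanza's ₹354,000 share passes to Esperanza's issue; Mateus's ₹354,000 share passes to Mateus's issue.
Esperanza's share (₹354,000) is divided into 2 shares of ₹177,000: Fionn and Orsolya each take ₹177,000.
Mateus's share (₹354,000) passes entirely to Joris.

Callum: ₹354,000; Fionn: ₹177,000; Orsolya: ₹177,000; Joris: ₹354,000; Joaquin: ₹354,000; Sorcha: ₹354,000; Aditi: ₹354,000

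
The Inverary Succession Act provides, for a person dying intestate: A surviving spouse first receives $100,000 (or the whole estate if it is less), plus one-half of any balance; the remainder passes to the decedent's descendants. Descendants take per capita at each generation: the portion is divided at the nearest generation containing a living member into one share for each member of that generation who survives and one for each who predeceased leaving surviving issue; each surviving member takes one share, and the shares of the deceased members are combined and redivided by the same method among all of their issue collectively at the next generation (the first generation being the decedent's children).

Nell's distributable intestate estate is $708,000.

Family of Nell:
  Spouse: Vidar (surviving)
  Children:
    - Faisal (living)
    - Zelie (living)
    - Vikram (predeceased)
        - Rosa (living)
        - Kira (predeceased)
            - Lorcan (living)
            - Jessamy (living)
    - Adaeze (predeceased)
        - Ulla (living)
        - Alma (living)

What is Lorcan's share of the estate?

Vidar first takes $100,000, leaving a balance of $608,000. Vidar then takes one-half of the balance ($304,000), for a total of $404,000. The remaining $304,000 passes to the descendants.
The descendants' portion ($304,000) is divided at the children's generation into 4 shares of $76,000. Faisal and Zelie each take $76,000. The 2 shares of the deceased (Vikram and Adaeze) are combined into a pool of $152,000.
That pool ($152,000) is divided at the grandchildren's generation into 4 shares of $38,000. Rosa, Ulla, and Alma each take $38,000. The remaining share for the deceased Kira ($38,000) is carried to the next generation.
That pool ($38,000) is divided at the great-grandchildren's generation equally among Lorcan and Jessamy: $19,000 each.

Lorcan receives $19,000.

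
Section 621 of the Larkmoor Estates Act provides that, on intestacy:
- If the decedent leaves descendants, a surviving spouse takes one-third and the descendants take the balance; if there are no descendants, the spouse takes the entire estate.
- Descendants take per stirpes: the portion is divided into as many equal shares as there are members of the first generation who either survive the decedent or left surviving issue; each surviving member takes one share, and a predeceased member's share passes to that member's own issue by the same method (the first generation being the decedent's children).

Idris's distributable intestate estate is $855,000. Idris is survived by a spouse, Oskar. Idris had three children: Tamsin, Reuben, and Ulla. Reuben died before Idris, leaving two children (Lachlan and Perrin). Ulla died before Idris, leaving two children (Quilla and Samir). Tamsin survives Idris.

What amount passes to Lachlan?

Oskar takes one-third of $855,000 = $285,000. The remaining $570,000 passes to the descendants.
The descendants' portion ($570,000) is divided into 3 shares of $190,000: Tamsin takes $190,000; Reuben's $190,000 share passes to Reuben's issue; Ulla's $190,000 share passes to Ulla's issue.
Reuben's share ($190,000) is divided into 2 shares of $95,000: Lachlan and Perrin each take $95,000.
Ulla's share ($190,000) is divided into 2 shares of $95,000: Quilla and Samir each take $95,000.

Lachlan receives $95,000.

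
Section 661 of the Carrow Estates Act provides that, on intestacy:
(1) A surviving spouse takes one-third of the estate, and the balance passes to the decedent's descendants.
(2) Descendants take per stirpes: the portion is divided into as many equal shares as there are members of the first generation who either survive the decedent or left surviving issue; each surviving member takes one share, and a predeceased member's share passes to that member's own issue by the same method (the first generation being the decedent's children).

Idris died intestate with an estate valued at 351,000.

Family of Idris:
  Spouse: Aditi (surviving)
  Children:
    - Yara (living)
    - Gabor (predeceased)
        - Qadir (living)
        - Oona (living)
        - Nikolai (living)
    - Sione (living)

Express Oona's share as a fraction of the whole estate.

Aditi takes one-third of 351,000 = 117,000. The remaining 234,000 passes to the descendants.
The descendants' portion (234,000) is divided into 3 shares of 78,000: Yara and Sione each take 78,000; Gabor's 78,000 share passes to Gabor's issue.
Gabor's share (78,000) is divided into 3 shares of 26,000: Qadir, Oona, and Nikolai each take 26,000.

Oona receives 2/27 of the estate.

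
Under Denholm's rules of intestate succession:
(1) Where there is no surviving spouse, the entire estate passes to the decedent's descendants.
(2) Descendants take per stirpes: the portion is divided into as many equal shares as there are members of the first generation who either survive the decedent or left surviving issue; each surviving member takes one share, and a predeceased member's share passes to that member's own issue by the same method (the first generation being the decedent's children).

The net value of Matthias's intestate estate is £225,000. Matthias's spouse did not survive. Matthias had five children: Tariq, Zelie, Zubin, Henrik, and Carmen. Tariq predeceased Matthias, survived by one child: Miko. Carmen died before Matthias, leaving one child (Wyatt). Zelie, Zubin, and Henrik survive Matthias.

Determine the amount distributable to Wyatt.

Wyatt receives £45,000.

The entire £225,000 passes to the descendants.
That amount (£225,000) is divided into 5 shares of £45,000: Zelie, Zubin, and Henrik each take £45,000; Tariq's £45,000 share passes to Tariq's issue; Carmen's £45,000 share passes to Carmen's issue.
Tariq's share (£45,000) passes entirely to Miko.
Carmen's share (£45,000) passes entirely to Wyatt.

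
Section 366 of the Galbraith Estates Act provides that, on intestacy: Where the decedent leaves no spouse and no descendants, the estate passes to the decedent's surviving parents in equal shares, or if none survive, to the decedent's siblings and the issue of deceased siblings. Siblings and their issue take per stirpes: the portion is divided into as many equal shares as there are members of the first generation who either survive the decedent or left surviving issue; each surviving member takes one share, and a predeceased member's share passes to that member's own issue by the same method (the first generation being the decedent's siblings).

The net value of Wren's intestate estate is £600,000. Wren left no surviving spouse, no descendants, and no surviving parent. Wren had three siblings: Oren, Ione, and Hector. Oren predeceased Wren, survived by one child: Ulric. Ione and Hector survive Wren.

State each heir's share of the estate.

Ulric: £200,000; Ione: £200,000; Hector: £200,000

The entire £600,000 passes to the siblings and their issue.
That amount (£600,000) is divided into 3 shares of £200,000: Ione and Hector each take £200,000; Oren's £200,000 share passes to Oren's issue.
Oren's share (£200,000) passes entirely to Ulric.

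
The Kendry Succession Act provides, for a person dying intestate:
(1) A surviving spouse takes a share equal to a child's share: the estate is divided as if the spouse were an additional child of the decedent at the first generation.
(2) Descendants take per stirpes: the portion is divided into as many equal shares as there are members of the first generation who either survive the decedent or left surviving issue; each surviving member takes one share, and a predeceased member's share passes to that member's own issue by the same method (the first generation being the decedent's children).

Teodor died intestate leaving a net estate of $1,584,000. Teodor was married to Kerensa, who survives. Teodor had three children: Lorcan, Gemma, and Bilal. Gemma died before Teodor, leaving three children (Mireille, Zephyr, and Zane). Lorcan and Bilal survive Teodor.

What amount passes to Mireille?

The spouse counts as an additional share at the children's level, so there are 4 primary shares of $396,000. Kerensa takes one such share ($396,000).
The children's combined portion ($1,188,000) is divided into 3 shares of $396,000: Lorcan and Bilal each take $396,000; Gemma's $396,000 share passes to Gemma's issue.
Gemma's share ($396,000) is divided into 3 shares of $132,000: Mireille, Zephyr, and Zane each take $132,000.

Mireille receives $132,000.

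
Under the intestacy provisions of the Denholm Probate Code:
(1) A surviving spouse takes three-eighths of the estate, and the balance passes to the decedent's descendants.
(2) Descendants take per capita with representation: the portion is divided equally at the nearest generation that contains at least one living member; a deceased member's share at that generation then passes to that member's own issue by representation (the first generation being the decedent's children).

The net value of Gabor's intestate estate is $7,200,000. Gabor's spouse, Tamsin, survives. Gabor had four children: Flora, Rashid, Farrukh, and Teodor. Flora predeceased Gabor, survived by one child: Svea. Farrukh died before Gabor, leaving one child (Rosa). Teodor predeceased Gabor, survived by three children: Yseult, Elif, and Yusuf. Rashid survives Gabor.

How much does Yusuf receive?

Tamsin takes three-eighths of $7,200,000 = $2,700,000. The remaining $4,500,000 passes to the descendants.
The descendants' portion ($4,500,000) is divided into 4 shares of $1,125,000: Rashid takes $1,125,000; Flora's $1,125,000 share passes to Flora's issue; Farrukh's $1,125,000 share passes to Farrukh's issue; Teodor's $1,125,000 share passes to Teodor's issue.
Flora's share ($1,125,000) passes entirely to Svea.
Farrukh's share ($1,125,000) passes entirely to Rosa.
Teodor's share ($1,125,000) is divided into 3 shares of $375,000: Yseult, Elif, and Yusuf each take $375,000.

Yusuf receives $375,000.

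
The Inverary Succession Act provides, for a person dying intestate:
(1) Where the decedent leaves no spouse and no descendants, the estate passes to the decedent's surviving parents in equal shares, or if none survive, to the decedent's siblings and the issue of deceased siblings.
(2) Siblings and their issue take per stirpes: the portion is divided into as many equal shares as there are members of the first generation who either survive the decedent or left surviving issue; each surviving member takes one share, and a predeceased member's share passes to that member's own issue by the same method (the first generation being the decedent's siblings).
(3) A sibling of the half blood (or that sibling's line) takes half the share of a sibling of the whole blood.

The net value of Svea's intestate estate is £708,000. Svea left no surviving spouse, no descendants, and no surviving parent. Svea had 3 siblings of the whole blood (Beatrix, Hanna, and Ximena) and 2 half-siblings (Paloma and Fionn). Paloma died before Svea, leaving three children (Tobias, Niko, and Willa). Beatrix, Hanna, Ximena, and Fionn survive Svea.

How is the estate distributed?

Tobias: £29,500; Niko: £29,500; Willa: £29,500; Beatrix: £177,000; Hanna: £177,000; Ximena: £177,000; Fionn: £88,500

The entire £708,000 passes to the siblings and their issue.
Counting each half-blood sibling's line as half a unit, there are 4 units in £708,000, so one unit is £177,000. Whole-blood lines (Beatrix, Hanna, and Ximena) take £177,000 each; half-blood lines (Paloma and Fionn) take £88,500 each.
Paloma's share (£88,500) is divided into 3 shares of £29,500: Tobias, Niko, and Willa each take £29,500.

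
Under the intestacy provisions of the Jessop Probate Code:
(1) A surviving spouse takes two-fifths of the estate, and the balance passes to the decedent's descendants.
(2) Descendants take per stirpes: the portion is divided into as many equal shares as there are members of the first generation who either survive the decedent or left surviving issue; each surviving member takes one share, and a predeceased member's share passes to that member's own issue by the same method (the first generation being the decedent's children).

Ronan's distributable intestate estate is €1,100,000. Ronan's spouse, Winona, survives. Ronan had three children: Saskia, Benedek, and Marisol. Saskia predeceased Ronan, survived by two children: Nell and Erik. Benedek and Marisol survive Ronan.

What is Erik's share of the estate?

Erik receives €110,000.

Winona takes two-fifths of €1,100,000 = €440,000. The remaining €660,000 passes to the descendants.
The descendants' portion (€660,000) is divided into 3 shares of €220,000: Benedek and Marisol each take €220,000; Saskia's €220,000 share passes to Saskia's issue.
Saskia's share (€220,000) is divided into 2 shares of €110,000: Nell and Erik each take €110,000.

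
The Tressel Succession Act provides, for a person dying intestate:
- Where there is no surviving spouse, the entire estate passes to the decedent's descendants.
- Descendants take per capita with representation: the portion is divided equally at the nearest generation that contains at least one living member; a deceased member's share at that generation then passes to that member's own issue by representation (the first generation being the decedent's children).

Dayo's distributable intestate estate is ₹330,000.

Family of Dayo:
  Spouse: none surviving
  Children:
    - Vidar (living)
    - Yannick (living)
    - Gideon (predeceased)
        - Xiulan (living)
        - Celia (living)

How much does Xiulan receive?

The entire ₹330,000 passes to the descendants.
That amount (₹330,000) is divided into 3 shares of ₹110,000: Vidar and Yannick each take ₹110,000; Gideon's ₹110,000 share passes to Gideon's issue.
Gideon's share (₹110,000) is divided into 2 shares of ₹55,000: Xiulan and Celia each take ₹55,000.

Xiulan receives ₹55,000.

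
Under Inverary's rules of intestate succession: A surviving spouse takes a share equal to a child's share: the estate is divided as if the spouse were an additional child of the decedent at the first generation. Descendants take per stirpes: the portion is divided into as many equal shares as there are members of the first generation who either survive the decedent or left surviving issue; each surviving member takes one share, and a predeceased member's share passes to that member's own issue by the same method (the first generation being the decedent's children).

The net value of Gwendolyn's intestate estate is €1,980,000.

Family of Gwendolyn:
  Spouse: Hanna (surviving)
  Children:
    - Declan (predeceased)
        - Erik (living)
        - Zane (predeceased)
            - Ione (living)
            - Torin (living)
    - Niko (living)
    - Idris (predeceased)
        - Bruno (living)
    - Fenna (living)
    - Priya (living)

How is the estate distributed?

Hanna: €330,000; Erik: €165,000; Ione: €82,500; Torin: €82,500; Niko: €330,000; Bruno: €330,000; Fenna: €330,000; Priya: €330,000

The spouse counts as an additional share at the children's level, so there are 6 primary shares of €330,000. Hanna takes one such share (€330,000).
The children's combined portion (€1,650,000) is divided into 5 shares of €330,000: Niko, Fenna, and Priya each take €330,000; Declan's €330,000 share passes to Declan's issue; Idris's €330,000 share passes to Idris's issue.
Declan's share (€330,000) is divided into 2 shares of €165,000: Erik takes €165,000; Zane's €165,000 share passes to Zane's issue.
Zane's share (€165,000) is divided into 2 shares of €82,500: Ione and Torin each take €82,500.
Idris's share (€330,000) passes entirely to Bruno.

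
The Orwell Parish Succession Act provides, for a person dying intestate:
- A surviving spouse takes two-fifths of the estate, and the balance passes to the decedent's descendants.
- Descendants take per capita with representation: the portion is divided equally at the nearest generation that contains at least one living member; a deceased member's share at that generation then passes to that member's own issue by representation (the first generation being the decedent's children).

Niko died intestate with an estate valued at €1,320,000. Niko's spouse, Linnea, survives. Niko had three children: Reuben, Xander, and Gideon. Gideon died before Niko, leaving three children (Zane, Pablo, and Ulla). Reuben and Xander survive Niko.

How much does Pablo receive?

Linnea takes two-fifths of €1,320,000 = €528,000. The remaining €792,000 passes to the descendants.
The descendants' portion (€792,000) is divided into 3 shares of €264,000: Reuben and Xander each take €264,000; Gideon's €264,000 share passes to Gideon's issue.
Gideon's share (€264,000) is divided into 3 shares of €88,000: Zane, Pablo, and Ulla each take €88,000.

Pablo receives €88,000.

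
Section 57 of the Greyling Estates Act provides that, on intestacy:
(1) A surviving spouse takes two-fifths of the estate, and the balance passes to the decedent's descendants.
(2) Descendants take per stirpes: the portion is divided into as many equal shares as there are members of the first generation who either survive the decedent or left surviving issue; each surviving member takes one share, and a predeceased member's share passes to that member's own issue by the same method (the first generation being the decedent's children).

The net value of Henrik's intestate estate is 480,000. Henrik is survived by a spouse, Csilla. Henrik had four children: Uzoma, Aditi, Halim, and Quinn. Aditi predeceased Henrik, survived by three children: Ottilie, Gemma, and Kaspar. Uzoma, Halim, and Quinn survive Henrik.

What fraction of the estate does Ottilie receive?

Csilla takes two-fifths of 480,000 = 192,000. The remaining 288,000 passes to the descendants.
The descendants' portion (288,000) is divided into 4 shares of 72,000: Uzoma, Halim, and Quinn each take 72,000; Aditi's 72,000 share passes to Aditi's issue.
Aditi's share (72,000) is divided into 3 shares of 24,000: Ottilie, Gemma, and Kaspar each take 24,000.

Ottilie receives 1/20 of the estate.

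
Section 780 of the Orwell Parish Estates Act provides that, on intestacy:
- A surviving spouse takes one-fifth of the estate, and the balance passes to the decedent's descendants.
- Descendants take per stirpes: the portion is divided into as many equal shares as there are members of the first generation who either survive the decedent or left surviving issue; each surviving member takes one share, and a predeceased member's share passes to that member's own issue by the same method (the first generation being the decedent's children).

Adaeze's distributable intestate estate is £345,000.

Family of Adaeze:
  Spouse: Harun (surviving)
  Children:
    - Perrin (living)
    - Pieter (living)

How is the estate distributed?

Harun takes one-fifth of £345,000 = £69,000. The remaining £276,000 passes to the descendants.
The descendants' portion (£276,000) is divided into 2 shares of £138,000: Perrin and Pieter each take £138,000.

Harun: £69,000; Perrin: £138,000; Pieter: £138,000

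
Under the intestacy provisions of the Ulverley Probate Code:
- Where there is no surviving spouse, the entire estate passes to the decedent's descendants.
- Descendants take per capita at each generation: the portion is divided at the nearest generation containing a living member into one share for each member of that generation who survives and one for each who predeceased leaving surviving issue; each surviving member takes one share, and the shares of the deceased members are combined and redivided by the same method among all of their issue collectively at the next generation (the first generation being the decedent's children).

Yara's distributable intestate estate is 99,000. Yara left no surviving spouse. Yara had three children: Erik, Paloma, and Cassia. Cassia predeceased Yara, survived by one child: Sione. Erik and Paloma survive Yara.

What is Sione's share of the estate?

The entire 99,000 passes to the descendants.
That amount (99,000) is divided at the children's generation into 3 shares of 33,000. Erik and Paloma each take 33,000. The remaining share for the deceased Cassia (33,000) is carried to the next generation.
That pool (33,000) passes entirely to Sione, the sole taker at the grandchildren's generation.

Sione receives 33,000.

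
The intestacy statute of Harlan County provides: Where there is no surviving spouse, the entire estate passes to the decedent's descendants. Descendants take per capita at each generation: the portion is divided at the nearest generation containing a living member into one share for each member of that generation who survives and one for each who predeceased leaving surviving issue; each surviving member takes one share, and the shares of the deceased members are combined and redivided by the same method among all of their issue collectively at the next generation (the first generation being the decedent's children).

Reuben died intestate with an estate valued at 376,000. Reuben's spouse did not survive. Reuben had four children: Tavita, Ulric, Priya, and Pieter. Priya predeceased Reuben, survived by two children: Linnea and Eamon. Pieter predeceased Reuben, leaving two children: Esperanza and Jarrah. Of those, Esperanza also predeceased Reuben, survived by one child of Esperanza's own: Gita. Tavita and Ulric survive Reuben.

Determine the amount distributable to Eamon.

The entire 376,000 passes to the descendants.
That amount (376,000) is divided at the children's generation into 4 shares of 94,000. Tavita and Ulric each take 94,000. The 2 shares of the deceased (Priya and Pieter) are combined into a pool of 188,000.
That pool (188,000) is divided at the grandchildren's generation into 4 shares of 47,000. Linnea, Eamon, and Jarrah each take 47,000. The remaining share for the deceased Esperanza (47,000) is carried to the next generation.
That pool (47,000) passes entirely to Gita, the sole taker at the great-grandchildren's generation.

Eamon receives 47,000.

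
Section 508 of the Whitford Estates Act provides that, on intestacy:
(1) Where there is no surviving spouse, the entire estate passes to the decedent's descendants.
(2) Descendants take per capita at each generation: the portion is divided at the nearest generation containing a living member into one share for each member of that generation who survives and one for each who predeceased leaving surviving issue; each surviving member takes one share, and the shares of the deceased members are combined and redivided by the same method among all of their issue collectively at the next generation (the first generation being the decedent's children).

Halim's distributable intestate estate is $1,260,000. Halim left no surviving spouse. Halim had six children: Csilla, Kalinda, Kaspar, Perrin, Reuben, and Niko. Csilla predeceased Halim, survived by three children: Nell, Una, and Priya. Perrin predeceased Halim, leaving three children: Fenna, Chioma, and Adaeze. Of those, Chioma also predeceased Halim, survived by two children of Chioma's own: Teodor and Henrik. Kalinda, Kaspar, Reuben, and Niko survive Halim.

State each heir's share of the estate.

Nell: $70,000; Una: $70,000; Priya: $70,000; Kalinda: $210,000; Kaspar: $210,000; Fenna: $70,000; Teodor: $35,000; Henrik: $35,000; Adaeze: $70,000; Reuben: $210,000; Niko: $210,000

The entire $1,260,000 passes to the descendants.
That amount ($1,260,000) is divided at the children's generation into 6 shares of $210,000. Kalinda, Kaspar, Reuben, and Niko each take $210,000. The 2 shares of the deceased (Csilla and Perrin) are combined into a pool of $420,000.
That pool ($420,000) is divided at the grandchildren's generation into 6 shares of $70,000. Nell, Una, Priya, Fenna, and Adaeze each take $70,000. The remaining share for the deceased Chioma ($70,000) is carried to the next generation.
That pool ($70,000) is divided at the great-grandchildren's generation equally among Teodor and Henrik: $35,000 each.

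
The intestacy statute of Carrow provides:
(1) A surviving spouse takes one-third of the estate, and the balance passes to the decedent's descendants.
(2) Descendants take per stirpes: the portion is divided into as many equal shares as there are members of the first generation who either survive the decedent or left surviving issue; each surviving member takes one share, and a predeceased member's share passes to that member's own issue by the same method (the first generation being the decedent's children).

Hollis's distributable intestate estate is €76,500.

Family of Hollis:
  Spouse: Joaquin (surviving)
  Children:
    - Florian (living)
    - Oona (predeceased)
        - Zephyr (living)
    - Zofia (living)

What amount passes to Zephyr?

Joaquin takes one-third of €76,500 = €25,500. The remaining €51,000 passes to the descendants.
The descendants' portion (€51,000) is divided into 3 shares of €17,000: Florian and Zofia each take €17,000; Oona's €17,000 share passes to Oona's issue.
Oona's share (€17,000) passes entirely to Zephyr.

Zephyr receives €17,000.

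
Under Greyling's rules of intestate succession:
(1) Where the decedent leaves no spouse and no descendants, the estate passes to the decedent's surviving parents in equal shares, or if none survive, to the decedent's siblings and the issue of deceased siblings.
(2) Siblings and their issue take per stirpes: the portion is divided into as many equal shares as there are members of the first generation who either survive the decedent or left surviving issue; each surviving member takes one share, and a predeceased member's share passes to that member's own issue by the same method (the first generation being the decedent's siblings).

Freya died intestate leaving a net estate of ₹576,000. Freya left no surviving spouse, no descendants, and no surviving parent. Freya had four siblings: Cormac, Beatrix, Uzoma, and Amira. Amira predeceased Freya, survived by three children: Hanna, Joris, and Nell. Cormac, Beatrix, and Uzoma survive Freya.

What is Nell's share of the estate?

Nell receives ₹48,000.

The entire ₹576,000 passes to the siblings and their issue.
That amount (₹576,000) is divided into 4 shares of ₹144,000: Cormac, Beatrix, and Uzoma each take ₹144,000; Amira's ₹144,000 share passes to Amira's issue.
Amira's share (₹144,000) is divided into 3 shares of ₹48,000: Hanna, Joris, and Nell each take ₹48,000.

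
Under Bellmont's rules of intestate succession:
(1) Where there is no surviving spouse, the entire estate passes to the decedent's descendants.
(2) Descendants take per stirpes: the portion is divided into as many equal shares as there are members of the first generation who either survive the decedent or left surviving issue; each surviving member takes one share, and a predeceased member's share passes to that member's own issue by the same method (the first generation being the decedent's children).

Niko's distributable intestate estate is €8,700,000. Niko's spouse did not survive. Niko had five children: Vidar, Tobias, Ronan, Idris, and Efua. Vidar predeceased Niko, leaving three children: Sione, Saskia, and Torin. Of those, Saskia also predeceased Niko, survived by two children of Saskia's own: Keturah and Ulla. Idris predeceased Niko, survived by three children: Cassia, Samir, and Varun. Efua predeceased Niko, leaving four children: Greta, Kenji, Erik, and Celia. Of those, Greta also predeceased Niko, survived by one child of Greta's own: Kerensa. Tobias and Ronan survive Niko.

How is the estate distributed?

Sione: €580,000; Keturah: €290,000; Ulla: €290,000; Torin: €580,000; Tobias: €1,740,000; Ronan: €1,740,000; Cassia: €580,000; Samir: €580,000; Varun: €580,000; Kerensa: €435,000; Kenji: €435,000; Erik: €435,000; Celia: €435,000

The entire €8,700,000 passes to the descendants.
That amount (€8,700,000) is divided into 5 shares of €1,740,000: Tobias and Ronan each take €1,740,000; Vidar's €1,740,000 share passes to Vidar's issue; Idris's €1,740,000 share passes to Idris's issue; Efua's €1,740,000 share passes to Efua's issue.
Vidar's share (€1,740,000) is divided into 3 shares of €580,000: Sione and Torin each take €580,000; Saskia's €580,000 share passes to Saskia's issue.
Saskia's share (€580,000) is divided into 2 shares of €290,000: Keturah and Ulla each take €290,000.
Idris's share (€1,740,000) is divided into 3 shares of €580,000: Cassia, Samir, and Varun each take €580,000.
Efua's share (€1,740,000) is divided into 4 shares of €435,000: Kenji, Erik, and Celia each take €435,000; Greta's €435,000 share passes to Greta's issue.
Greta's share (€435,000) passes entirely to Kerensa.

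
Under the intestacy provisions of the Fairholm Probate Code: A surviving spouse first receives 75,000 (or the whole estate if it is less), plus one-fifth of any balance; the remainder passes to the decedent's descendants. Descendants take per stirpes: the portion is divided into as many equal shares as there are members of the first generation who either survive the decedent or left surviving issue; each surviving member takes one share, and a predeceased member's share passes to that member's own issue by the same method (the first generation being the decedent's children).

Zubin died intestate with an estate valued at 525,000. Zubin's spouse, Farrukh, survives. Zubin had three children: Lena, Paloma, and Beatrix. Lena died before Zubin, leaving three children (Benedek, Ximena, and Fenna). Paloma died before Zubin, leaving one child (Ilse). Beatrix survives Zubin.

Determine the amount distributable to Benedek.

Farrukh first takes 75,000, leaving a balance of 450,000. Farrukh then takes one-fifth of the balance (90,000), for a total of 165,000. The remaining 360,000 passes to the descendants.
The descendants' portion (360,000) is divided into 3 shares of 120,000: Beatrix takes 120,000; Lena's 120,000 share passes to Lena's issue; Paloma's 120,000 share passes to Paloma's issue.
Lena's share (120,000) is divided into 3 shares of 40,000: Benedek, Ximena, and Fenna each take 40,000.
Paloma's share (120,000) passes entirely to Ilse.

Benedek receives 40,000.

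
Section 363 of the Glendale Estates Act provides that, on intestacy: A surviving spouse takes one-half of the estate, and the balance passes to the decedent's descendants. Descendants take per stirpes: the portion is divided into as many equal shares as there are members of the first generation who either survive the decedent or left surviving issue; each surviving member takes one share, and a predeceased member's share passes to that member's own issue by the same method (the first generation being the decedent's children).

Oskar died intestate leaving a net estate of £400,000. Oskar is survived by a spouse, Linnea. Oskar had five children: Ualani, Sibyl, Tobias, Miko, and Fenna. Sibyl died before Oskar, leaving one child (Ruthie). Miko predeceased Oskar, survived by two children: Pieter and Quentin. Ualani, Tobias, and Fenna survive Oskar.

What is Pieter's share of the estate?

Pieter receives £20,000.

Linnea takes one-half of £400,000 = £200,000. The remaining £200,000 passes to the descendants.
The descendants' portion (£200,000) is divided into 5 shares of £40,000: Ualani, Tobias, and Fenna each take £40,000; Sibyl's £40,000 share passes to Sibyl's issue; Miko's £40,000 share passes to Miko's issue.
Sibyl's share (£40,000) passes entirely to Ruthie.
Miko's share (£40,000) is divided into 2 shares of £20,000: Pieter and Quentin each take £20,000.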